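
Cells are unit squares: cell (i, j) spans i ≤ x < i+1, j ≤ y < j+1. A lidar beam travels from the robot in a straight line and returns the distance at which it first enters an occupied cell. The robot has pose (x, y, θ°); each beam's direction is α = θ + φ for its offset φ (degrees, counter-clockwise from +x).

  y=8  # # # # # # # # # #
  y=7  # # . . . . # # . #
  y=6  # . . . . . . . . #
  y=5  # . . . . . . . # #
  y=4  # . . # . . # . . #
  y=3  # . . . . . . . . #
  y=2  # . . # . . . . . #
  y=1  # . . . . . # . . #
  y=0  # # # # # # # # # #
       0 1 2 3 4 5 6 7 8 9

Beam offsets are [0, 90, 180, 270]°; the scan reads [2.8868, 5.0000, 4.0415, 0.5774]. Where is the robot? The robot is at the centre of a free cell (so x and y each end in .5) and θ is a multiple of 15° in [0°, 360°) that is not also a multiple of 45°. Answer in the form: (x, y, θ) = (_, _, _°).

The pose lattice has 48·16 = 768 candidates. Test each by forward raycasting.
  (2.5, 4.5, 240°): beam 1 = 3.0000 ≠ 2.8868 ✗
  (8.5, 1.5, 255°): beam 1 = 0.5176 ≠ 2.8868 ✗
  (2.5, 4.5, 150°): beam 1 = 1.7321 ≠ 2.8868 ✗
  (5.5, 6.5, 60°): beam 1 = 1.0000 ≠ 2.8868 ✗
  …
  (5.5, 4.5, 60°): r_1=2.8868, r_2=5.0000, r_3=4.0415, r_4=0.5774 — all match ✓
No second candidate reproduces the full scan.

(x, y, θ) = (5.5, 4.5, 60°)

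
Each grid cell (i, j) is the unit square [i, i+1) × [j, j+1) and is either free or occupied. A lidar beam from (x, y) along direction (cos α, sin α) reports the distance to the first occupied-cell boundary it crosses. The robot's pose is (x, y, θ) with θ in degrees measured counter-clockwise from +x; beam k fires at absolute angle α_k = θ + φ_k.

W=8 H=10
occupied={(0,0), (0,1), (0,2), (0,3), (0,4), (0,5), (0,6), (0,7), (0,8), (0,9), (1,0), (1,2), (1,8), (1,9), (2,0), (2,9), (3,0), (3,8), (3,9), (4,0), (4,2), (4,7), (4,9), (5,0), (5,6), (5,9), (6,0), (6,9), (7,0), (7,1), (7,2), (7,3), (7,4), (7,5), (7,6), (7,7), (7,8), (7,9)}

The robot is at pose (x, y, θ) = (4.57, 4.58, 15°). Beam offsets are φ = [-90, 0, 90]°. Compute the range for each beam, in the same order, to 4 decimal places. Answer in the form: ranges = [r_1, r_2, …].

beam 1: φ=-90°, α=285°
  dir = (cos 285°, sin 285°) = (0.2588, -0.9659); from cell (4,4)
  next x-line at t=1.6614, next y-line at t=0.6005; Δt_x=3.8637, Δt_y=1.0353
    y: enter (4,3) at t=0.6005
    y: enter (4,2) at t=1.6357 ← occupied
  → r_1 = 1.6357
beam 2: φ=0°, α=15°
  dir = (cos 15°, sin 15°) = (0.9659, 0.2588); from cell (4,4)
  next x-line at t=0.4452, next y-line at t=1.6228; Δt_x=1.0353, Δt_y=3.8637
    x: enter (5,4) at t=0.4452
    x: enter (6,4) at t=1.4804
    y: enter (6,5) at t=1.6228
    x: enter (7,5) at t=2.5157 ← occupied
  → r_2 = 2.5157
beam 3: φ=90°, α=105°
  dir = (cos 105°, sin 105°) = (-0.2588, 0.9659); from cell (4,4)
  next x-line at t=2.2023, next y-line at t=0.4348; Δt_x=3.8637, Δt_y=1.0353
    y: enter (4,5) at t=0.4348
    y: enter (4,6) at t=1.4701
    x: enter (3,6) at t=2.2023
    y: enter (3,7) at t=2.5054
    y: enter (3,8) at t=3.5406 ← occupied
  → r_3 = 3.5406

ranges = [1.6357, 2.5157, 3.5406]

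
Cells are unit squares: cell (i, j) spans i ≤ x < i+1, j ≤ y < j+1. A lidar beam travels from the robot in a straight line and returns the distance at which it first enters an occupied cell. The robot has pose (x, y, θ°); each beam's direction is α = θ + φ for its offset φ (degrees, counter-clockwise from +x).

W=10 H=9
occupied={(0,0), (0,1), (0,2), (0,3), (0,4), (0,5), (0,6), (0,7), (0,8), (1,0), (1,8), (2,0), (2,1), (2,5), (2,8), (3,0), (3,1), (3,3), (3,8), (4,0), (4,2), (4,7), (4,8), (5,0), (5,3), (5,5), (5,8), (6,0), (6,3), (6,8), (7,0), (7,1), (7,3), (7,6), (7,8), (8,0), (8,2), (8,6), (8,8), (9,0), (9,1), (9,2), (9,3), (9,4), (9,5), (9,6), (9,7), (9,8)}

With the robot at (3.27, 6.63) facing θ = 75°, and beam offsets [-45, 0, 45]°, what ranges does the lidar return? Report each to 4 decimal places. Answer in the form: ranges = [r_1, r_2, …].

beam 1: φ=-45°, α=30°
  cosα=0.8660 sinα=0.5000 | (3,6) | tMaxX 0.8429 tMaxY 0.7400 | tΔX 1.1547 tΔY 2.0000
    t=0.7400 [y] (3,7)
    t=0.8429 [x] (4,7) — stop
  → r_1 = 0.8429
beam 2: φ=0°, α=75°
  cosα=0.2588 sinα=0.9659 | (3,6) | tMaxX 2.8205 tMaxY 0.3831 | tΔX 3.8637 tΔY 1.0353
    t=0.3831 [y] (3,7)
    t=1.4183 [y] (3,8) — stop
  → r_2 = 1.4183
beam 3: φ=45°, α=120°
  cosα=-0.5000 sinα=0.8660 | (3,6) | tMaxX 0.5400 tMaxY 0.4272 | tΔX 2.0000 tΔY 1.1547
    t=0.4272 [y] (3,7)
    t=0.5400 [x] (2,7)
    t=1.5819 [y] (2,8) — stop
  → r_3 = 1.5819

ranges = [0.8429, 1.4183, 1.5819]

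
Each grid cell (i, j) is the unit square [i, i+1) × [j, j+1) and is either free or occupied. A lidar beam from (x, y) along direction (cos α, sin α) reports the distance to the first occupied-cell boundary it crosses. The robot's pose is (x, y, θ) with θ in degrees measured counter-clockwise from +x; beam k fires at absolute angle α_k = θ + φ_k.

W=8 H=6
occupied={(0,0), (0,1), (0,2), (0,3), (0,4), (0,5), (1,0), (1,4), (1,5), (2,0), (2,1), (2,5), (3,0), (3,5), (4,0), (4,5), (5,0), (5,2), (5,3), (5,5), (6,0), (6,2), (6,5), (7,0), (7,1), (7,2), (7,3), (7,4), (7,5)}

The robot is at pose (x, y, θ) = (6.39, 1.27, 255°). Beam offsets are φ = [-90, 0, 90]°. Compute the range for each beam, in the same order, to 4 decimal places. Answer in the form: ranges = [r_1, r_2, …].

beam 1: φ=-90°, α=165°
  cosα=-0.9659 sinα=0.2588 | (6,1) | tMaxX 0.4038 tMaxY 2.8205 | tΔX 1.0353 tΔY 3.8637
    t=0.4038 [x] (5,1)
    t=1.4390 [x] (4,1)
    t=2.4743 [x] (3,1)
    t=2.8205 [y] (3,2)
    t=3.5096 [x] (2,2)
    t=4.5449 [x] (1,2)
    t=5.5801 [x] (0,2) — stop
  → r_1 = 5.5801
beam 2: φ=0°, α=255°
  cosα=-0.2588 sinα=-0.9659 | (6,1) | tMaxX 1.5068 tMaxY 0.2795 | tΔX 3.8637 tΔY 1.0353
    t=0.2795 [y] (6,0) — stop
  → r_2 = 0.2795
beam 3: φ=90°, α=345°
  cosα=0.9659 sinα=-0.2588 | (6,1) | tMaxX 0.6315 tMaxY 1.0432 | tΔX 1.0353 tΔY 3.8637
    t=0.6315 [x] (7,1) — stop
  → r_3 = 0.6315

ranges = [5.5801, 0.2795, 0.6315]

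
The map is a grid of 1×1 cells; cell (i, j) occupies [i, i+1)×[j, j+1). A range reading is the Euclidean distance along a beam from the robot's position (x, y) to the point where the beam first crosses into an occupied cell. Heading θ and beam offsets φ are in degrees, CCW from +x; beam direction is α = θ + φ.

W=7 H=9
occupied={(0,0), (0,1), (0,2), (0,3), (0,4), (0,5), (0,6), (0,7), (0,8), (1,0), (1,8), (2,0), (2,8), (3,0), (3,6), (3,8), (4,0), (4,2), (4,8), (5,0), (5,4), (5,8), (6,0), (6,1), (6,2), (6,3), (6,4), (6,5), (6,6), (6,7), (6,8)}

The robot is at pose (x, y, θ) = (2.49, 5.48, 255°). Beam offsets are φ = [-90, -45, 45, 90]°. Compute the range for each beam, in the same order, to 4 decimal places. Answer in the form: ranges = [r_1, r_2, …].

beam 1: φ=-90°, α=165°
  d=(-0.9659,0.2588)  start (2,5)  tX=0.5073 tY=2.0091  stride 1/|dx|=1.0353 1/|dy|=3.8637
    cross x-line → (1,5), t=0.5073
    cross x-line → (0,5), t=1.5426 (wall)
  → r_1 = 1.5426
beam 2: φ=-45°, α=210°
  d=(-0.8660,-0.5000)  start (2,5)  tX=0.5658 tY=0.9600  stride 1/|dx|=1.1547 1/|dy|=2.0000
    cross x-line → (1,5), t=0.5658
    cross y-line → (1,4), t=0.9600
    cross x-line → (0,4), t=1.7205 (wall)
  → r_2 = 1.7205
beam 3: φ=45°, α=300°
  d=(0.5000,-0.8660)  start (2,5)  tX=1.0200 tY=0.5543  stride 1/|dx|=2.0000 1/|dy|=1.1547
    cross y-line → (2,4), t=0.5543
    cross x-line → (3,4), t=1.0200
    cross y-line → (3,3), t=1.7090
    cross y-line → (3,2), t=2.8637
    cross x-line → (4,2), t=3.0200 (wall)
  → r_3 = 3.0200
beam 4: φ=90°, α=345°
  d=(0.9659,-0.2588)  start (2,5)  tX=0.5280 tY=1.8546  stride 1/|dx|=1.0353 1/|dy|=3.8637
    cross x-line → (3,5), t=0.5280
    cross x-line → (4,5), t=1.5633
    cross y-line → (4,4), t=1.8546
    cross x-line → (5,4), t=2.5985 (wall)
  → r_4 = 2.5985

ranges = [1.5426, 1.7205, 3.0200, 2.5985]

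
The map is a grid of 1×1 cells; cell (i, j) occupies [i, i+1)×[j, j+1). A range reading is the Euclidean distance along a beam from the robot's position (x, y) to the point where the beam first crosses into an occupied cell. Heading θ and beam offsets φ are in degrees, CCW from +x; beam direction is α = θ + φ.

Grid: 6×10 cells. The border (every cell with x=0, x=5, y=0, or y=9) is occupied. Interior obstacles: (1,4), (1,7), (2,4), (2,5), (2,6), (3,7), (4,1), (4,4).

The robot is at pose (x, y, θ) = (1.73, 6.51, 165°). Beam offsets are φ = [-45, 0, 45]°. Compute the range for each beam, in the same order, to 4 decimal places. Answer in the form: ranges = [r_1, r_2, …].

beam 1: φ=-45°, α=120°
  d=(-0.5000,0.8660)  start (1,6)  tX=1.4600 tY=0.5658  stride 1/|dx|=2.0000 1/|dy|=1.1547
    cross y-line → (1,7), t=0.5658 (wall)
  → r_1 = 0.5658
beam 2: φ=0°, α=165°
  d=(-0.9659,0.2588)  start (1,6)  tX=0.7558 tY=1.8932  stride 1/|dx|=1.0353 1/|dy|=3.8637
    cross x-line → (0,6), t=0.7558 (wall)
  → r_2 = 0.7558
beam 3: φ=45°, α=210°
  d=(-0.8660,-0.5000)  start (1,6)  tX=0.8429 tY=1.0200  stride 1/|dx|=1.1547 1/|dy|=2.0000
    cross x-line → (0,6), t=0.8429 (wall)
  → r_3 = 0.8429

ranges = [0.5658, 0.7558, 0.8429]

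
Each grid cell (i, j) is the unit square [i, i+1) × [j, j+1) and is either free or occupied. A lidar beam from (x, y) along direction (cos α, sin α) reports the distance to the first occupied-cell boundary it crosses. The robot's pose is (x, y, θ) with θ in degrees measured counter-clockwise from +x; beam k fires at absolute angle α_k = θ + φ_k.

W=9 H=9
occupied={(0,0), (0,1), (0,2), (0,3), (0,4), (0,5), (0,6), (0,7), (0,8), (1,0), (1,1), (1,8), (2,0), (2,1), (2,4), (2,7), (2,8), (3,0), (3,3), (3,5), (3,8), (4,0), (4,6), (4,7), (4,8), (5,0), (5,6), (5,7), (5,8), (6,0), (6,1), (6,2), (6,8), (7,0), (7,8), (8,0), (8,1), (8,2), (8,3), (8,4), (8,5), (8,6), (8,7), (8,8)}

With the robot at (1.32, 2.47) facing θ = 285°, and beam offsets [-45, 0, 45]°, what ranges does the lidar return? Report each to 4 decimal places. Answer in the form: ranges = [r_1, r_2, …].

beam 1: φ=-45°, α=240°
  dir = (cos 240°, sin 240°) = (-0.5000, -0.8660); from cell (1,2)
  next x-line at t=0.6400, next y-line at t=0.5427; Δt_x=2.0000, Δt_y=1.1547
    y: enter (1,1) at t=0.5427 ← occupied
  → r_1 = 0.5427
beam 2: φ=0°, α=285°
  dir = (cos 285°, sin 285°) = (0.2588, -0.9659); from cell (1,2)
  next x-line at t=2.6273, next y-line at t=0.4866; Δt_x=3.8637, Δt_y=1.0353
    y: enter (1,1) at t=0.4866 ← occupied
  → r_2 = 0.4866
beam 3: φ=45°, α=330°
  dir = (cos 330°, sin 330°) = (0.8660, -0.5000); from cell (1,2)
  next x-line at t=0.7852, next y-line at t=0.9400; Δt_x=1.1547, Δt_y=2.0000
    x: enter (2,2) at t=0.7852
    y: enter (2,1) at t=0.9400 ← occupied
  → r_3 = 0.9400

ranges = [0.5427, 0.4866, 0.9400]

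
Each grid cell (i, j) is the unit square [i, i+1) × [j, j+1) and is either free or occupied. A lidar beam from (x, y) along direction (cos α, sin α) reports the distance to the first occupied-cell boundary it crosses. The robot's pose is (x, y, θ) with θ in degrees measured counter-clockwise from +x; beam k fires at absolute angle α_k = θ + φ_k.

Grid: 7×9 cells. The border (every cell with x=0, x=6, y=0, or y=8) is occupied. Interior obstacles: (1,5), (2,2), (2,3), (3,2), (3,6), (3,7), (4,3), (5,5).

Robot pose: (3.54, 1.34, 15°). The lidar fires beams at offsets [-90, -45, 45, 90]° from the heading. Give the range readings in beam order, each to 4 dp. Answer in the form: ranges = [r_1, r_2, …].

ranges = [0.3520, 0.6800, 0.7621, 0.6833]

beam 1: φ=-90°, α=285°
  direction (0.2588, -0.9659); cell (3,1); t to first gridline: x 1.7773, y 0.3520 (then +3.8637 / +1.0353)
    (3,0) via y @ 0.3520  # hit
  → r_1 = 0.3520
beam 2: φ=-45°, α=330°
  direction (0.8660, -0.5000); cell (3,1); t to first gridline: x 0.5312, y 0.6800 (then +1.1547 / +2.0000)
    (4,1) via x @ 0.5312
    (4,0) via y @ 0.6800  # hit
  → r_2 = 0.6800
beam 3: φ=45°, α=60°
  direction (0.5000, 0.8660); cell (3,1); t to first gridline: x 0.9200, y 0.7621 (then +2.0000 / +1.1547)
    (3,2) via y @ 0.7621  # hit
  → r_3 = 0.7621
beam 4: φ=90°, α=105°
  direction (-0.2588, 0.9659); cell (3,1); t to first gridline: x 2.0864, y 0.6833 (then +3.8637 / +1.0353)
    (3,2) via y @ 0.6833  # hit
  → r_4 = 0.6833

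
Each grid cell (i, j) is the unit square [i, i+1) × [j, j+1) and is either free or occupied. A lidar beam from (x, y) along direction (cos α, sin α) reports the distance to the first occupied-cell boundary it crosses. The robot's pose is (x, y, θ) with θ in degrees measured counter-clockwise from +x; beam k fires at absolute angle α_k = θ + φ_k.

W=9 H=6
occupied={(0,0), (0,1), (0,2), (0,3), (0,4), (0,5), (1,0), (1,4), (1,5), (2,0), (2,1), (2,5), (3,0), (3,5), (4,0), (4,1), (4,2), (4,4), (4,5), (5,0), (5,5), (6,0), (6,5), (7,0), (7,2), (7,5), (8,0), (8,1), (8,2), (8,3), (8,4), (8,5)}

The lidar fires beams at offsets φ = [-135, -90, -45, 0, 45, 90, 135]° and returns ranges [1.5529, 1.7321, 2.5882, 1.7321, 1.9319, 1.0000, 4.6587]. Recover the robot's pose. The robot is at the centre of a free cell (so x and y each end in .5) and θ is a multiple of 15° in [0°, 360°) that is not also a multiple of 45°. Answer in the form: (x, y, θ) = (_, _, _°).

(x, y, θ) = (3.5, 3.5, 240°)

The pose lattice has 22·16 = 352 candidates. Test each by forward raycasting.
  (4.5, 3.5, 195°): beam 1 = 0.5774 ≠ 1.5529 ✗
  (3.5, 4.5, 105°): beam 1 = 0.5774 ≠ 1.5529 ✗
  (1.5, 1.5, 60°): beam 1 = 0.5176 ≠ 1.5529 ✗
  …
  (3.5, 3.5, 240°): r_1=1.5529, r_2=1.7321, r_3=2.5882, r_4=1.7321, r_5=1.9319, r_6=1.0000, r_7=4.6587 — all match ✓
Only this pose fits every beam.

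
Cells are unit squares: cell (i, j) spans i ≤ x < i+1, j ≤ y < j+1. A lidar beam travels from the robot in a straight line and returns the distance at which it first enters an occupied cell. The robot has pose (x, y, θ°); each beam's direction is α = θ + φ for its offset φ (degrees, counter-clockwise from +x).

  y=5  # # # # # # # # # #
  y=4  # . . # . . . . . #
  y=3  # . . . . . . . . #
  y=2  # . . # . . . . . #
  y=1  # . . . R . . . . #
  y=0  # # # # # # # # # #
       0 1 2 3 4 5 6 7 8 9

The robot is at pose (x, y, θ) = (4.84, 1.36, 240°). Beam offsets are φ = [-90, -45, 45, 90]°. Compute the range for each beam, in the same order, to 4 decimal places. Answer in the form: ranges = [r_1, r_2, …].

ranges = [1.2800, 1.3909, 0.3727, 0.7200]

beam 1: φ=-90°, α=150°
  cosα=-0.8660 sinα=0.5000 | (4,1) | tMaxX 0.9699 tMaxY 1.2800 | tΔX 1.1547 tΔY 2.0000
    t=0.9699 [x] (3,1)
    t=1.2800 [y] (3,2) — stop
  → r_1 = 1.2800
beam 2: φ=-45°, α=195°
  cosα=-0.9659 sinα=-0.2588 | (4,1) | tMaxX 0.8696 tMaxY 1.3909 | tΔX 1.0353 tΔY 3.8637
    t=0.8696 [x] (3,1)
    t=1.3909 [y] (3,0) — stop
  → r_2 = 1.3909
beam 3: φ=45°, α=285°
  cosα=0.2588 sinα=-0.9659 | (4,1) | tMaxX 0.6182 tMaxY 0.3727 | tΔX 3.8637 tΔY 1.0353
    t=0.3727 [y] (4,0) — stop
  → r_3 = 0.3727
beam 4: φ=90°, α=330°
  cosα=0.8660 sinα=-0.5000 | (4,1) | tMaxX 0.1848 tMaxY 0.7200 | tΔX 1.1547 tΔY 2.0000
    t=0.1848 [x] (5,1)
    t=0.7200 [y] (5,0) — stop
  → r_4 = 0.7200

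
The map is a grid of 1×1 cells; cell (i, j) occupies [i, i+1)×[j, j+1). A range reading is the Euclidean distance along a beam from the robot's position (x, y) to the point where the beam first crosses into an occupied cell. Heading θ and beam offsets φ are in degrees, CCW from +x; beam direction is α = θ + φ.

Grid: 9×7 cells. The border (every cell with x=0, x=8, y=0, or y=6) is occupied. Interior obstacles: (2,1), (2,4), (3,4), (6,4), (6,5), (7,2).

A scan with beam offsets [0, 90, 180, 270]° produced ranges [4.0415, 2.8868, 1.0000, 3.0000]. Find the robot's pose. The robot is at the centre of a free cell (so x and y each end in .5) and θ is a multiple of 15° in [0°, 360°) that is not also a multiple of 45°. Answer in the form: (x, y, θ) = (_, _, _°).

Enumerate (i+0.5, j+0.5, θ) over the 29 free cells and 16 admissible headings. For each, cast all 4 beams and compare to the given ranges.
  (4.5, 5.5, 15°): beam 1 = 1.5529 ≠ 4.0415 ✗
  (4.5, 5.5, 285°): beam 1 = 4.6587 ≠ 4.0415 ✗
  (6.5, 1.5, 75°): beam 1 = 4.6587 ≠ 4.0415 ✗
  (4.5, 5.5, 210°): beam 1 = 1.0000 ≠ 4.0415 ✗
  …
  (3.5, 2.5, 60°): r_1=4.0415, r_2=2.8868, r_3=1.0000, r_4=3.0000 — all match ✓
Only this pose fits every beam.

(x, y, θ) = (3.5, 2.5, 60°)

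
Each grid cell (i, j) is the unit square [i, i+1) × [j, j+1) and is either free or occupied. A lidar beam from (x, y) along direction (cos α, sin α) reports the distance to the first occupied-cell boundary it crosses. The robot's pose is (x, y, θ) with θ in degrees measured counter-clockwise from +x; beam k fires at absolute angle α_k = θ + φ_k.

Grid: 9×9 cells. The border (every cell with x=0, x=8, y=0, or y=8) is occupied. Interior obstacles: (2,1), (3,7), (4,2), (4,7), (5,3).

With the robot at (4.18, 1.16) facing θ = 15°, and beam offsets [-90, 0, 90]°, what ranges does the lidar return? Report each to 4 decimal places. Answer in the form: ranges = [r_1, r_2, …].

beam 1: φ=-90°, α=285°
  d=(0.2588,-0.9659)  start (4,1)  tX=3.1682 tY=0.1656  stride 1/|dx|=3.8637 1/|dy|=1.0353
    cross y-line → (4,0), t=0.1656 (wall)
  → r_1 = 0.1656
beam 2: φ=0°, α=15°
  d=(0.9659,0.2588)  start (4,1)  tX=0.8489 tY=3.2455  stride 1/|dx|=1.0353 1/|dy|=3.8637
    cross x-line → (5,1), t=0.8489
    cross x-line → (6,1), t=1.8842
    cross x-line → (7,1), t=2.9195
    cross y-line → (7,2), t=3.2455
    cross x-line → (8,2), t=3.9548 (wall)
  → r_2 = 3.9548
beam 3: φ=90°, α=105°
  d=(-0.2588,0.9659)  start (4,1)  tX=0.6955 tY=0.8696  stride 1/|dx|=3.8637 1/|dy|=1.0353
    cross x-line → (3,1), t=0.6955
    cross y-line → (3,2), t=0.8696
    cross y-line → (3,3), t=1.9049
    cross y-line → (3,4), t=2.9402
    cross y-line → (3,5), t=3.9755
    cross x-line → (2,5), t=4.5592
    cross y-line → (2,6), t=5.0107
    cross y-line → (2,7), t=6.0460
    cross y-line → (2,8), t=7.0813 (wall)
  → r_3 = 7.0813

ranges = [0.1656, 3.9548, 7.0813]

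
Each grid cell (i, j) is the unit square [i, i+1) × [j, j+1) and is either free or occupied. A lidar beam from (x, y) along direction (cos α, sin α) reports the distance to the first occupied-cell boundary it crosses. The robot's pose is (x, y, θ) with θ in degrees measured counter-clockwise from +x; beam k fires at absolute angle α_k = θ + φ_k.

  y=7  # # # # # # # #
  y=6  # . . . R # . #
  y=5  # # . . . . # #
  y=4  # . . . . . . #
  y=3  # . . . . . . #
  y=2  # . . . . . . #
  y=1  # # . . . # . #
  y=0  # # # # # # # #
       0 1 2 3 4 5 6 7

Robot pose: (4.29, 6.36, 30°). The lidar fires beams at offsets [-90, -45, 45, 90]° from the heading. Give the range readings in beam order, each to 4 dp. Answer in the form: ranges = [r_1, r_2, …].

beam 1: φ=-90°, α=300°
  dir = (cos 300°, sin 300°) = (0.5000, -0.8660); from cell (4,6)
  next x-line at t=1.4200, next y-line at t=0.4157; Δt_x=2.0000, Δt_y=1.1547
    y: enter (4,5) at t=0.4157
    x: enter (5,5) at t=1.4200
    y: enter (5,4) at t=1.5704
    y: enter (5,3) at t=2.7251
    x: enter (6,3) at t=3.4200
    y: enter (6,2) at t=3.8798
    y: enter (6,1) at t=5.0345
    x: enter (7,1) at t=5.4200 ← occupied
  → r_1 = 5.4200
beam 2: φ=-45°, α=345°
  dir = (cos 345°, sin 345°) = (0.9659, -0.2588); from cell (4,6)
  next x-line at t=0.7350, next y-line at t=1.3909; Δt_x=1.0353, Δt_y=3.8637
    x: enter (5,6) at t=0.7350 ← occupied
  → r_2 = 0.7350
beam 3: φ=45°, α=75°
  dir = (cos 75°, sin 75°) = (0.2588, 0.9659); from cell (4,6)
  next x-line at t=2.7432, next y-line at t=0.6626; Δt_x=3.8637, Δt_y=1.0353
    y: enter (4,7) at t=0.6626 ← occupied
  → r_3 = 0.6626
beam 4: φ=90°, α=120°
  dir = (cos 120°, sin 120°) = (-0.5000, 0.8660); from cell (4,6)
  next x-line at t=0.5800, next y-line at t=0.7390; Δt_x=2.0000, Δt_y=1.1547
    x: enter (3,6) at t=0.5800
    y: enter (3,7) at t=0.7390 ← occupied
  → r_4 = 0.7390

ranges = [5.4200, 0.7350, 0.6626, 0.7390]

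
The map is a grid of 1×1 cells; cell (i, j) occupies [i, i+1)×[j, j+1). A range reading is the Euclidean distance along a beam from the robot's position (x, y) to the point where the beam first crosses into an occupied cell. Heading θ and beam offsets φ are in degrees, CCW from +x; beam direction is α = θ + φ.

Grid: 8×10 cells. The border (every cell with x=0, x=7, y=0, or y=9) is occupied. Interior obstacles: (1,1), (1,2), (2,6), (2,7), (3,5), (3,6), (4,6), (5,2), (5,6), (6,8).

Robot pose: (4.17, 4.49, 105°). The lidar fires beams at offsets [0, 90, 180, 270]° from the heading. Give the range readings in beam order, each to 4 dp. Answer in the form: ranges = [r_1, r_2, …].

ranges = [0.6568, 3.2818, 3.6131, 2.9298]

beam 1: φ=0°, α=105°
  cosα=-0.2588 sinα=0.9659 | (4,4) | tMaxX 0.6568 tMaxY 0.5280 | tΔX 3.8637 tΔY 1.0353
    t=0.5280 [y] (4,5)
    t=0.6568 [x] (3,5) — stop
  → r_1 = 0.6568
beam 2: φ=90°, α=195°
  cosα=-0.9659 sinα=-0.2588 | (4,4) | tMaxX 0.1760 tMaxY 1.8932 | tΔX 1.0353 tΔY 3.8637
    t=0.1760 [x] (3,4)
    t=1.2113 [x] (2,4)
    t=1.8932 [y] (2,3)
    t=2.2465 [x] (1,3)
    t=3.2818 [x] (0,3) — stop
  → r_2 = 3.2818
beam 3: φ=180°, α=285°
  cosα=0.2588 sinα=-0.9659 | (4,4) | tMaxX 3.2069 tMaxY 0.5073 | tΔX 3.8637 tΔY 1.0353
    t=0.5073 [y] (4,3)
    t=1.5426 [y] (4,2)
    t=2.5778 [y] (4,1)
    t=3.2069 [x] (5,1)
    t=3.6131 [y] (5,0) — stop
  → r_3 = 3.6131
beam 4: φ=270°, α=15°
  cosα=0.9659 sinα=0.2588 | (4,4) | tMaxX 0.8593 tMaxY 1.9705 | tΔX 1.0353 tΔY 3.8637
    t=0.8593 [x] (5,4)
    t=1.8946 [x] (6,4)
    t=1.9705 [y] (6,5)
    t=2.9298 [x] (7,5) — stop
  → r_4 = 2.9298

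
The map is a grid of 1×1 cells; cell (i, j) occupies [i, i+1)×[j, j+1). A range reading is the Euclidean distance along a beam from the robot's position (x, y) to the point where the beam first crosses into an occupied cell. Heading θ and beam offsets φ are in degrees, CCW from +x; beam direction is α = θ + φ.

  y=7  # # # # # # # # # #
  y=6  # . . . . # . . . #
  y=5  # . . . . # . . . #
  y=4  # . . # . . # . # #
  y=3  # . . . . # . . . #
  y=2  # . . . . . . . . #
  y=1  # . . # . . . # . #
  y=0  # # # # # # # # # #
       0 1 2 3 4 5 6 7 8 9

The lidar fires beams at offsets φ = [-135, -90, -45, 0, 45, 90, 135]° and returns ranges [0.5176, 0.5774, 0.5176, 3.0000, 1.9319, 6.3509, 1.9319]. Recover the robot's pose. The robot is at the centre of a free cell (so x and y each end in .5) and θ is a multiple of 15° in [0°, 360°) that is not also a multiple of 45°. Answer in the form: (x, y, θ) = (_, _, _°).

(x, y, θ) = (6.5, 1.5, 60°)

Candidates: 40 free-cell centres × 16 headings = 640 poses. Raycast each; keep the one whose scan matches to 4 dp.
  (3.5, 2.5, 285°): beam 1 = 2.8868 ≠ 0.5176 ✗
  (4.5, 6.5, 150°): beam 4 = 1.0000 ≠ 3.0000 ✗
  (4.5, 3.5, 285°): beam 1 = 1.0000 ≠ 0.5176 ✗
  (5.5, 1.5, 60°): beam 2 = 1.0000 ≠ 0.5774 ✗
  (4.5, 3.5, 240°): beam 1 = 3.6235 ≠ 0.5176 ✗
  …
  (6.5, 1.5, 60°): r_1=0.5176, r_2=0.5774, r_3=0.5176, r_4=3.0000, r_5=1.9319, r_6=6.3509, r_7=1.9319 — all match ✓
Unique over the lattice → pose = (6.5, 1.5, 60°).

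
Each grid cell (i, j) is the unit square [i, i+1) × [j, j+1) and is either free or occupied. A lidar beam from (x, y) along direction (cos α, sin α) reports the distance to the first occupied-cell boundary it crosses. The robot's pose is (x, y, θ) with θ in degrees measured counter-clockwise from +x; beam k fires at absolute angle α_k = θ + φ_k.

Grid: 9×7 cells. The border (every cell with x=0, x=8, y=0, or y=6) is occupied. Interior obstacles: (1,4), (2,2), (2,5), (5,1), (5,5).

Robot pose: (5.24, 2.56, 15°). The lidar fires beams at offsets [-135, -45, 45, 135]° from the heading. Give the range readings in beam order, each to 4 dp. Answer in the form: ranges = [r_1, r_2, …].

beam 1: φ=-135°, α=240°
  dir = (cos 240°, sin 240°) = (-0.5000, -0.8660); from cell (5,2)
  next x-line at t=0.4800, next y-line at t=0.6466; Δt_x=2.0000, Δt_y=1.1547
    x: enter (4,2) at t=0.4800
    y: enter (4,1) at t=0.6466
    y: enter (4,0) at t=1.8013 ← occupied
  → r_1 = 1.8013
beam 2: φ=-45°, α=330°
  dir = (cos 330°, sin 330°) = (0.8660, -0.5000); from cell (5,2)
  next x-line at t=0.8776, next y-line at t=1.1200; Δt_x=1.1547, Δt_y=2.0000
    x: enter (6,2) at t=0.8776
    y: enter (6,1) at t=1.1200
    x: enter (7,1) at t=2.0323
    y: enter (7,0) at t=3.1200 ← occupied
  → r_2 = 3.1200
beam 3: φ=45°, α=60°
  dir = (cos 60°, sin 60°) = (0.5000, 0.8660); from cell (5,2)
  next x-line at t=1.5200, next y-line at t=0.5081; Δt_x=2.0000, Δt_y=1.1547
    y: enter (5,3) at t=0.5081
    x: enter (6,3) at t=1.5200
    y: enter (6,4) at t=1.6628
    y: enter (6,5) at t=2.8175
    x: enter (7,5) at t=3.5200
    y: enter (7,6) at t=3.9722 ← occupied
  → r_3 = 3.9722
beam 4: φ=135°, α=150°
  dir = (cos 150°, sin 150°) = (-0.8660, 0.5000); from cell (5,2)
  next x-line at t=0.2771, next y-line at t=0.8800; Δt_x=1.1547, Δt_y=2.0000
    x: enter (4,2) at t=0.2771
    y: enter (4,3) at t=0.8800
    x: enter (3,3) at t=1.4318
    x: enter (2,3) at t=2.5865
    y: enter (2,4) at t=2.8800
    x: enter (1,4) at t=3.7412 ← occupied
  → r_4 = 3.7412

ranges = [1.8013, 3.1200, 3.9722, 3.7412]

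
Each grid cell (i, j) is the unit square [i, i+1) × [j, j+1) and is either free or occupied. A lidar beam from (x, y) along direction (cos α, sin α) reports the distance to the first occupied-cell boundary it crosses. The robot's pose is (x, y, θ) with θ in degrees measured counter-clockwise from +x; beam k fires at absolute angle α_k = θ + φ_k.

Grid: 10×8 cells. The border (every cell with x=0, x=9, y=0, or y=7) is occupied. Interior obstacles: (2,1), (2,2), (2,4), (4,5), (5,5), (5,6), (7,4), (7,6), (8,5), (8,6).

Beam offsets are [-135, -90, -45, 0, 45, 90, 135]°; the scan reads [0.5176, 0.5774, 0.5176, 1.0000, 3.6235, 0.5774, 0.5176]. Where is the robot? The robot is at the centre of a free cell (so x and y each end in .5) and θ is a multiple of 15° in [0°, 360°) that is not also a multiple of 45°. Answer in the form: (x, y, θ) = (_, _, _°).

Enumerate (i+0.5, j+0.5, θ) over the 38 free cells and 16 admissible headings. For each, cast all 7 beams and compare to the given ranges.
  (1.5, 5.5, 165°): beam 1 = 3.0000 ≠ 0.5176 ✗
  (8.5, 2.5, 165°): beam 1 = 0.5774 ≠ 0.5176 ✗
  (1.5, 4.5, 120°): beam 3 = 2.5882 ≠ 0.5176 ✗
  …
  (4.5, 6.5, 150°): r_1=0.5176, r_2=0.5774, r_3=0.5176, r_4=1.0000, r_5=3.6235, r_6=0.5774, r_7=0.5176 — all match ✓
Unique over the lattice → pose = (4.5, 6.5, 150°).

(x, y, θ) = (4.5, 6.5, 150°)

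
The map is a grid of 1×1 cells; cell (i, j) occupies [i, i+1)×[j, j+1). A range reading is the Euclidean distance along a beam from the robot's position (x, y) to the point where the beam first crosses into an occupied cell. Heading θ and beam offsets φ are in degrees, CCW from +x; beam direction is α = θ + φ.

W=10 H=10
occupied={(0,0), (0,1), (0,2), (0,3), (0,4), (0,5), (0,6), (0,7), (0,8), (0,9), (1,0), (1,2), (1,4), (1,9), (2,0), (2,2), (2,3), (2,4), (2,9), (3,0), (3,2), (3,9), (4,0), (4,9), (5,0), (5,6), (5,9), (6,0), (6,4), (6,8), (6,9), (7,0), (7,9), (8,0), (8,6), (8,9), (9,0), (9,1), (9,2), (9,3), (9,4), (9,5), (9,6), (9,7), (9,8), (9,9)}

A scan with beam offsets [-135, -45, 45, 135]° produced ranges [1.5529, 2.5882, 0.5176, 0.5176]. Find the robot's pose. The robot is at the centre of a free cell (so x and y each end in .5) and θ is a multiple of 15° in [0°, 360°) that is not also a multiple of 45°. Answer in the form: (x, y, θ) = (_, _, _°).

The pose lattice has 54·16 = 864 candidates. Test each by forward raycasting.
  (4.5, 5.5, 210°): beam 1 = 3.6235 ≠ 1.5529 ✗
  (8.5, 8.5, 120°): beam 1 = 0.5176 ≠ 1.5529 ✗
  (1.5, 3.5, 15°): beam 1 = 0.5774 ≠ 1.5529 ✗
  …
  (8.5, 7.5, 240°): r_1=1.5529, r_2=2.5882, r_3=0.5176, r_4=0.5176 — all match ✓
Only this pose fits every beam.

(x, y, θ) = (8.5, 7.5, 240°)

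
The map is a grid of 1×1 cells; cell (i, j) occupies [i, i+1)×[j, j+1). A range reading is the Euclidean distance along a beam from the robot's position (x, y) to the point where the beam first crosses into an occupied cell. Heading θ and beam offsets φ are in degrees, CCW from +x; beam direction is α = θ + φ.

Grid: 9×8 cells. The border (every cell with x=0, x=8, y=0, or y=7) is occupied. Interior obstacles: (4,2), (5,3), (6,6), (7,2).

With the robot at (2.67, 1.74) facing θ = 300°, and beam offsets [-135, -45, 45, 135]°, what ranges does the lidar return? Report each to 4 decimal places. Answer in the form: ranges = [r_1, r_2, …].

beam 1: φ=-135°, α=165°
  dir = (cos 165°, sin 165°) = (-0.9659, 0.2588); from cell (2,1)
  next x-line at t=0.6936, next y-line at t=1.0046; Δt_x=1.0353, Δt_y=3.8637
    x: enter (1,1) at t=0.6936
    y: enter (1,2) at t=1.0046
    x: enter (0,2) at t=1.7289 ← occupied
  → r_1 = 1.7289
beam 2: φ=-45°, α=255°
  dir = (cos 255°, sin 255°) = (-0.2588, -0.9659); from cell (2,1)
  next x-line at t=2.5887, next y-line at t=0.7661; Δt_x=3.8637, Δt_y=1.0353
    y: enter (2,0) at t=0.7661 ← occupied
  → r_2 = 0.7661
beam 3: φ=45°, α=345°
  dir = (cos 345°, sin 345°) = (0.9659, -0.2588); from cell (2,1)
  next x-line at t=0.3416, next y-line at t=2.8591; Δt_x=1.0353, Δt_y=3.8637
    x: enter (3,1) at t=0.3416
    x: enter (4,1) at t=1.3769
    x: enter (5,1) at t=2.4122
    y: enter (5,0) at t=2.8591 ← occupied
  → r_3 = 2.8591
beam 4: φ=135°, α=75°
  dir = (cos 75°, sin 75°) = (0.2588, 0.9659); from cell (2,1)
  next x-line at t=1.2750, next y-line at t=0.2692; Δt_x=3.8637, Δt_y=1.0353
    y: enter (2,2) at t=0.2692
    x: enter (3,2) at t=1.2750
    y: enter (3,3) at t=1.3044
    y: enter (3,4) at t=2.3397
    y: enter (3,5) at t=3.3750
    y: enter (3,6) at t=4.4103
    x: enter (4,6) at t=5.1387
    y: enter (4,7) at t=5.4456 ← occupied
  → r_4 = 5.4456

ranges = [1.7289, 0.7661, 2.8591, 5.4456]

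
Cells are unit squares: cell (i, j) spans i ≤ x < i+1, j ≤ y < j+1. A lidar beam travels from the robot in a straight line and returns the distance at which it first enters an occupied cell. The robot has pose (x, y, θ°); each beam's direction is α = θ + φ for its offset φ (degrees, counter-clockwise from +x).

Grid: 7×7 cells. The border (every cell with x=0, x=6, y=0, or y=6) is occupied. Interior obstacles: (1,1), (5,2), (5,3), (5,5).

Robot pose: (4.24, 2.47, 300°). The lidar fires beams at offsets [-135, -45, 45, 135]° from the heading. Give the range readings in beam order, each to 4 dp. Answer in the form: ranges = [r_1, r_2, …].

beam 1: φ=-135°, α=165°
  cosα=-0.9659 sinα=0.2588 | (4,2) | tMaxX 0.2485 tMaxY 2.0478 | tΔX 1.0353 tΔY 3.8637
    t=0.2485 [x] (3,2)
    t=1.2837 [x] (2,2)
    t=2.0478 [y] (2,3)
    t=2.3190 [x] (1,3)
    t=3.3543 [x] (0,3) — stop
  → r_1 = 3.3543
beam 2: φ=-45°, α=255°
  cosα=-0.2588 sinα=-0.9659 | (4,2) | tMaxX 0.9273 tMaxY 0.4866 | tΔX 3.8637 tΔY 1.0353
    t=0.4866 [y] (4,1)
    t=0.9273 [x] (3,1)
    t=1.5219 [y] (3,0) — stop
  → r_2 = 1.5219
beam 3: φ=45°, α=345°
  cosα=0.9659 sinα=-0.2588 | (4,2) | tMaxX 0.7868 tMaxY 1.8159 | tΔX 1.0353 tΔY 3.8637
    t=0.7868 [x] (5,2) — stop
  → r_3 = 0.7868
beam 4: φ=135°, α=75°
  cosα=0.2588 sinα=0.9659 | (4,2) | tMaxX 2.9364 tMaxY 0.5487 | tΔX 3.8637 tΔY 1.0353
    t=0.5487 [y] (4,3)
    t=1.5840 [y] (4,4)
    t=2.6192 [y] (4,5)
    t=2.9364 [x] (5,5) — stop
  → r_4 = 2.9364

ranges = [3.3543, 1.5219, 0.7868, 2.9364]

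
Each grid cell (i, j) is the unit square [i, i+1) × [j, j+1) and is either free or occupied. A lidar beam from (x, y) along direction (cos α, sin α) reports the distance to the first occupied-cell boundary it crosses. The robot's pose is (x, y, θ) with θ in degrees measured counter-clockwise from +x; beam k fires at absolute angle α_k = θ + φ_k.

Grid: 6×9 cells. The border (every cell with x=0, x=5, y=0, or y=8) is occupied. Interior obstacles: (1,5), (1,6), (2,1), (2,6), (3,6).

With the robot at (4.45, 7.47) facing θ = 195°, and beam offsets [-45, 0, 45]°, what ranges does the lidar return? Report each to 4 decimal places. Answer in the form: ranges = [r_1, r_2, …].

beam 1: φ=-45°, α=150°
  dir = (cos 150°, sin 150°) = (-0.8660, 0.5000); from cell (4,7)
  next x-line at t=0.5196, next y-line at t=1.0600; Δt_x=1.1547, Δt_y=2.0000
    x: enter (3,7) at t=0.5196
    y: enter (3,8) at t=1.0600 ← occupied
  → r_1 = 1.0600
beam 2: φ=0°, α=195°
  dir = (cos 195°, sin 195°) = (-0.9659, -0.2588); from cell (4,7)
  next x-line at t=0.4659, next y-line at t=1.8159; Δt_x=1.0353, Δt_y=3.8637
    x: enter (3,7) at t=0.4659
    x: enter (2,7) at t=1.5012
    y: enter (2,6) at t=1.8159 ← occupied
  → r_2 = 1.8159
beam 3: φ=45°, α=240°
  dir = (cos 240°, sin 240°) = (-0.5000, -0.8660); from cell (4,7)
  next x-line at t=0.9000, next y-line at t=0.5427; Δt_x=2.0000, Δt_y=1.1547
    y: enter (4,6) at t=0.5427
    x: enter (3,6) at t=0.9000 ← occupied
  → r_3 = 0.9000

ranges = [1.0600, 1.8159, 0.9000]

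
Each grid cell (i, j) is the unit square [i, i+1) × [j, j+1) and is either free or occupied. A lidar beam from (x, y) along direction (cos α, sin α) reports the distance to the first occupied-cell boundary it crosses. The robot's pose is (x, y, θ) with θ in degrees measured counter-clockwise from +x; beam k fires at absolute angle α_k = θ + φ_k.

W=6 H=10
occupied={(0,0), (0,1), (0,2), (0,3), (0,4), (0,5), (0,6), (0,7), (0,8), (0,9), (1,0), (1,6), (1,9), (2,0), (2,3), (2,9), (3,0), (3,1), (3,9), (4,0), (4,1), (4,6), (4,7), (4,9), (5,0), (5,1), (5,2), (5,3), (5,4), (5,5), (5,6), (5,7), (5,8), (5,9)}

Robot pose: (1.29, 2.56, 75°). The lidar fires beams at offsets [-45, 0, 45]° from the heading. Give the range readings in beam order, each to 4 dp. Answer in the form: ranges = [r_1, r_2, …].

ranges = [0.8800, 6.6672, 0.5800]

beam 1: φ=-45°, α=30°
  dir = (cos 30°, sin 30°) = (0.8660, 0.5000); from cell (1,2)
  next x-line at t=0.8198, next y-line at t=0.8800; Δt_x=1.1547, Δt_y=2.0000
    x: enter (2,2) at t=0.8198
    y: enter (2,3) at t=0.8800 ← occupied
  → r_1 = 0.8800
beam 2: φ=0°, α=75°
  dir = (cos 75°, sin 75°) = (0.2588, 0.9659); from cell (1,2)
  next x-line at t=2.7432, next y-line at t=0.4555; Δt_x=3.8637, Δt_y=1.0353
    y: enter (1,3) at t=0.4555
    y: enter (1,4) at t=1.4908
    y: enter (1,5) at t=2.5261
    x: enter (2,5) at t=2.7432
    y: enter (2,6) at t=3.5614
    y: enter (2,7) at t=4.5966
    y: enter (2,8) at t=5.6319
    x: enter (3,8) at t=6.6069
    y: enter (3,9) at t=6.6672 ← occupied
  → r_2 = 6.6672
beam 3: φ=45°, α=120°
  dir = (cos 120°, sin 120°) = (-0.5000, 0.8660); from cell (1,2)
  next x-line at t=0.5800, next y-line at t=0.5081; Δt_x=2.0000, Δt_y=1.1547
    y: enter (1,3) at t=0.5081
    x: enter (0,3) at t=0.5800 ← occupied
  → r_3 = 0.5800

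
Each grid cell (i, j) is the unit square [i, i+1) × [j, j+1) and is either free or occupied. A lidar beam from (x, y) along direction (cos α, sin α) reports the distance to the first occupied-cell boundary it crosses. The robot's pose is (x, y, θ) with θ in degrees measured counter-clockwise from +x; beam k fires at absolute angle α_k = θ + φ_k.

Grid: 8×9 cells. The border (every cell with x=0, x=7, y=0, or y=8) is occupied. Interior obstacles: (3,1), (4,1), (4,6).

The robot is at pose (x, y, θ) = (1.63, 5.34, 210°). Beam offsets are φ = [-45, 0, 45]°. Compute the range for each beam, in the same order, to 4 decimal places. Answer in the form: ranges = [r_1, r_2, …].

ranges = [0.6522, 0.7275, 2.4341]

beam 1: φ=-45°, α=165°
  d=(-0.9659,0.2588)  start (1,5)  tX=0.6522 tY=2.5500  stride 1/|dx|=1.0353 1/|dy|=3.8637
    cross x-line → (0,5), t=0.6522 (wall)
  → r_1 = 0.6522
beam 2: φ=0°, α=210°
  d=(-0.8660,-0.5000)  start (1,5)  tX=0.7275 tY=0.6800  stride 1/|dx|=1.1547 1/|dy|=2.0000
    cross y-line → (1,4), t=0.6800
    cross x-line → (0,4), t=0.7275 (wall)
  → r_2 = 0.7275
beam 3: φ=45°, α=255°
  d=(-0.2588,-0.9659)  start (1,5)  tX=2.4341 tY=0.3520  stride 1/|dx|=3.8637 1/|dy|=1.0353
    cross y-line → (1,4), t=0.3520
    cross y-line → (1,3), t=1.3873
    cross y-line → (1,2), t=2.4225
    cross x-line → (0,2), t=2.4341 (wall)
  → r_3 = 2.4341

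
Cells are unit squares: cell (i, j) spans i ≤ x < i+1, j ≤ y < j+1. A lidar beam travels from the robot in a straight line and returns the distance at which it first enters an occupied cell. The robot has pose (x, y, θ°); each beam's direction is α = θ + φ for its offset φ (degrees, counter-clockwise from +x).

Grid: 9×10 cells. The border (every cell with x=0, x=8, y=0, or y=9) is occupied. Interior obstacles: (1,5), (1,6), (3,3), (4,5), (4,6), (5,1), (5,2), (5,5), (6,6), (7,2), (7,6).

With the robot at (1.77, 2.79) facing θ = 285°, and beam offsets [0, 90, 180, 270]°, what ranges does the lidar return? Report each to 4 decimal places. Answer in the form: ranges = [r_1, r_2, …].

beam 1: φ=0°, α=285°
  cosα=0.2588 sinα=-0.9659 | (1,2) | tMaxX 0.8887 tMaxY 0.8179 | tΔX 3.8637 tΔY 1.0353
    t=0.8179 [y] (1,1)
    t=0.8887 [x] (2,1)
    t=1.8531 [y] (2,0) — stop
  → r_1 = 1.8531
beam 2: φ=90°, α=15°
  cosα=0.9659 sinα=0.2588 | (1,2) | tMaxX 0.2381 tMaxY 0.8114 | tΔX 1.0353 tΔY 3.8637
    t=0.2381 [x] (2,2)
    t=0.8114 [y] (2,3)
    t=1.2734 [x] (3,3) — stop
  → r_2 = 1.2734
beam 3: φ=180°, α=105°
  cosα=-0.2588 sinα=0.9659 | (1,2) | tMaxX 2.9751 tMaxY 0.2174 | tΔX 3.8637 tΔY 1.0353
    t=0.2174 [y] (1,3)
    t=1.2527 [y] (1,4)
    t=2.2880 [y] (1,5) — stop
  → r_3 = 2.2880
beam 4: φ=270°, α=195°
  cosα=-0.9659 sinα=-0.2588 | (1,2) | tMaxX 0.7972 tMaxY 3.0523 | tΔX 1.0353 tΔY 3.8637
    t=0.7972 [x] (0,2) — stop
  → r_4 = 0.7972

ranges = [1.8531, 1.2734, 2.2880, 0.7972]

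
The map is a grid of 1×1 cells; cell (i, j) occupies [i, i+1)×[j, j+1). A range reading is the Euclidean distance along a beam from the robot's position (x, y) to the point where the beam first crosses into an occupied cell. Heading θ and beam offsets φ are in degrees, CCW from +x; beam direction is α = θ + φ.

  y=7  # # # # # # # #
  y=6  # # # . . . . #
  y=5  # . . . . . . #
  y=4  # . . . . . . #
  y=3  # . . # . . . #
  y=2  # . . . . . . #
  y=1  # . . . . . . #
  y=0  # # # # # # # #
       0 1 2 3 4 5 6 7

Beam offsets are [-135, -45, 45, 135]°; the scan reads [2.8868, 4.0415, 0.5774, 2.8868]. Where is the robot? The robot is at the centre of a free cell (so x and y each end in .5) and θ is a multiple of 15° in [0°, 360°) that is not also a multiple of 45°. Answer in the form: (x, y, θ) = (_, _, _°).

(x, y, θ) = (4.5, 3.5, 105°)

Enumerate (i+0.5, j+0.5, θ) over the 33 free cells and 16 admissible headings. For each, cast all 4 beams and compare to the given ranges.
  (1.5, 2.5, 60°): beam 1 = 1.5529 ≠ 2.8868 ✗
  (4.5, 2.5, 150°): beam 1 = 2.5882 ≠ 2.8868 ✗
  (1.5, 3.5, 150°): beam 1 = 1.5529 ≠ 2.8868 ✗
  …
  (4.5, 3.5, 105°): r_1=2.8868, r_2=4.0415, r_3=0.5774, r_4=2.8868 — all match ✓
Only this pose fits every beam.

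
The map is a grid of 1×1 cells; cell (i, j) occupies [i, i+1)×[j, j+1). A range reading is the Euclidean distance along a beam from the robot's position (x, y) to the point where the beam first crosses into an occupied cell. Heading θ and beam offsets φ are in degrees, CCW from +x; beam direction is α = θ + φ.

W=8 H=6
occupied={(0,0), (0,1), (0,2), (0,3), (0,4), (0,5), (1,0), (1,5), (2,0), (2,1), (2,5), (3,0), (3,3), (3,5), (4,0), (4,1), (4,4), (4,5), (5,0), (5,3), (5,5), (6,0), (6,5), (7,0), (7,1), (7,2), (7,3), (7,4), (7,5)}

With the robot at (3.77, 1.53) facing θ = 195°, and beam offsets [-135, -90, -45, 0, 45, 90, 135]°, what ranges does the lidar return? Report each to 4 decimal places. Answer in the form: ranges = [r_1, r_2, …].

ranges = [0.4600, 1.5219, 0.8891, 0.7972, 0.6120, 0.5487, 0.2656]

beam 1: φ=-135°, α=60°
  cosα=0.5000 sinα=0.8660 | (3,1) | tMaxX 0.4600 tMaxY 0.5427 | tΔX 2.0000 tΔY 1.1547
    t=0.4600 [x] (4,1) — stop
  → r_1 = 0.4600
beam 2: φ=-90°, α=105°
  cosα=-0.2588 sinα=0.9659 | (3,1) | tMaxX 2.9751 tMaxY 0.4866 | tΔX 3.8637 tΔY 1.0353
    t=0.4866 [y] (3,2)
    t=1.5219 [y] (3,3) — stop
  → r_2 = 1.5219
beam 3: φ=-45°, α=150°
  cosα=-0.8660 sinα=0.5000 | (3,1) | tMaxX 0.8891 tMaxY 0.9400 | tΔX 1.1547 tΔY 2.0000
    t=0.8891 [x] (2,1) — stop
  → r_3 = 0.8891
beam 4: φ=0°, α=195°
  cosα=-0.9659 sinα=-0.2588 | (3,1) | tMaxX 0.7972 tMaxY 2.0478 | tΔX 1.0353 tΔY 3.8637
    t=0.7972 [x] (2,1) — stop
  → r_4 = 0.7972
beam 5: φ=45°, α=240°
  cosα=-0.5000 sinα=-0.8660 | (3,1) | tMaxX 1.5400 tMaxY 0.6120 | tΔX 2.0000 tΔY 1.1547
    t=0.6120 [y] (3,0) — stop
  → r_5 = 0.6120
beam 6: φ=90°, α=285°
  cosα=0.2588 sinα=-0.9659 | (3,1) | tMaxX 0.8887 tMaxY 0.5487 | tΔX 3.8637 tΔY 1.0353
    t=0.5487 [y] (3,0) — stop
  → r_6 = 0.5487
beam 7: φ=135°, α=330°
  cosα=0.8660 sinα=-0.5000 | (3,1) | tMaxX 0.2656 tMaxY 1.0600 | tΔX 1.1547 tΔY 2.0000
    t=0.2656 [x] (4,1) — stop
  → r_7 = 0.2656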